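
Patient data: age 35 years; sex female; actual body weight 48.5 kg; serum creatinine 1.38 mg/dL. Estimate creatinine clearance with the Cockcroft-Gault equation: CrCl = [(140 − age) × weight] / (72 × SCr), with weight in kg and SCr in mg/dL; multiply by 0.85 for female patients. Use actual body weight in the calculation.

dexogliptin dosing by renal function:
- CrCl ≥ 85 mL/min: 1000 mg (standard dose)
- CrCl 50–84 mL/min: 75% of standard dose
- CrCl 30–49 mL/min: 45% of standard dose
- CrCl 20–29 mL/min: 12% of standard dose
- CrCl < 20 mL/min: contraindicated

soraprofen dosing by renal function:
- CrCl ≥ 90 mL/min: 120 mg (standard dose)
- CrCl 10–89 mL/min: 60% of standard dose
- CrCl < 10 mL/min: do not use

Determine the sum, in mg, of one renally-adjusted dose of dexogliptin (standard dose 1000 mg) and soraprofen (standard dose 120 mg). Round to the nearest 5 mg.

CrCl = (140 − 35) × 48.5 / (72 × 1.38) × 0.85 = 5092.5 / 99.36 × 0.85 ≈ 43.6 mL/min
CrCl ≈ 44 mL/min.
dexogliptin: 30–49 mL/min → 45% of 1000 mg = 450 mg.
soraprofen: 10–89 mL/min → 60% of 120 mg = 72 mg.
Total = 450 + 72 = 522 mg.

520 mg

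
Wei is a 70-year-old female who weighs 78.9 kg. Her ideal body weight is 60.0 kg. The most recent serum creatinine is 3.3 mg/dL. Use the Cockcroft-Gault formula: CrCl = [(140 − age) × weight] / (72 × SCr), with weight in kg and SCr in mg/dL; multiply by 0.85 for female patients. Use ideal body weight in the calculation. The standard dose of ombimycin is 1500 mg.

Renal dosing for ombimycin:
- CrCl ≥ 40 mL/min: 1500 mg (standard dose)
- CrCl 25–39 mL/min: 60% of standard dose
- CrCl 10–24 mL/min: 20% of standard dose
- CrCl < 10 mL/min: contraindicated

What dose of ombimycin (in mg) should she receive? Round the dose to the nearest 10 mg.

300 mg

CrCl = (140 − 70) × 60 / (72 × 3.3) × 0.85 = 4200.0 / 237.60 × 0.85 ≈ 15.0 mL/min
CrCl ≈ 15 mL/min → bracket 10–24 mL/min.
20% of 1500 mg = 300 mg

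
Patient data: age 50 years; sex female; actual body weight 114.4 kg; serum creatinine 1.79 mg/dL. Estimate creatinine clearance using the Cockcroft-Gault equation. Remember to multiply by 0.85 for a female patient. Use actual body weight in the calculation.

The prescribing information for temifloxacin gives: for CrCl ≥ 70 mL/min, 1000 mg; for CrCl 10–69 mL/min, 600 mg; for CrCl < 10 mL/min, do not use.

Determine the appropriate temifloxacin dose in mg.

CrCl = (140 − 50) × 114.4 / (72 × 1.79) × 0.85 = 10296.0 / 128.88 × 0.85 ≈ 67.9 mL/min
CrCl ≈ 68 mL/min → bracket 10–69 mL/min.
Dose for this bracket: 600 mg.

600 mg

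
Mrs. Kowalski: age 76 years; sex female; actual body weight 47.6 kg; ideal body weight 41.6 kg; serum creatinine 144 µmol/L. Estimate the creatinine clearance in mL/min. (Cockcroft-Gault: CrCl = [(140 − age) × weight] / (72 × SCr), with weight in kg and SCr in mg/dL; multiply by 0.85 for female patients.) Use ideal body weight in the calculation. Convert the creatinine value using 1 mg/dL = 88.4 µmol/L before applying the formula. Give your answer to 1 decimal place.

SCr = 144 / 88.4 = 1.629 mg/dL
CrCl = (140 − 76) × 41.6 / (72 × 1.629) × 0.85 = 2662.4 / 117.29 × 0.85 ≈ 19.3 mL/min

19.3 mL/min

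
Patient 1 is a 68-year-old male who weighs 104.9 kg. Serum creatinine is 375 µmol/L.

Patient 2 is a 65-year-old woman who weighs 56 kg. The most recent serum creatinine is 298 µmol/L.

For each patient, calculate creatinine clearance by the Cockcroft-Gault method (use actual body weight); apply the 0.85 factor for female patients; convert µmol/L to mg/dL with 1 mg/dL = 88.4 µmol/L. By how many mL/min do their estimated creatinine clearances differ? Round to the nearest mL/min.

10 mL/min

Patient 1: SCr = 375 / 88.4 = 4.242 mg/dL
Patient 1: CrCl = (140 − 68) × 104.9 / (72 × 4.242) = 7552.8 / 305.42 ≈ 24.7 mL/min
Patient 2: SCr = 298 / 88.4 = 3.371 mg/dL
Patient 2: CrCl = (140 − 65) × 56 / (72 × 3.371) × 0.85 = 4200.0 / 242.71 × 0.85 ≈ 14.7 mL/min
|24.7 − 14.7| = 10.0 mL/min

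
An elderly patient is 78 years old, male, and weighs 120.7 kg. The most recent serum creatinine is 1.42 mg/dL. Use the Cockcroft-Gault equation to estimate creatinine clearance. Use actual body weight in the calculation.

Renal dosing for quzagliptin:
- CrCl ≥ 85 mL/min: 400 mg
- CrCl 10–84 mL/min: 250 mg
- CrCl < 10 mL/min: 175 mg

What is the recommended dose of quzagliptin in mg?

250 mg

CrCl = (140 − 78) × 120.7 / (72 × 1.42) = 7483.4 / 102.24 ≈ 73.2 mL/min
CrCl ≈ 73 mL/min → bracket 10–84 mL/min.
Dose for this bracket: 250 mg.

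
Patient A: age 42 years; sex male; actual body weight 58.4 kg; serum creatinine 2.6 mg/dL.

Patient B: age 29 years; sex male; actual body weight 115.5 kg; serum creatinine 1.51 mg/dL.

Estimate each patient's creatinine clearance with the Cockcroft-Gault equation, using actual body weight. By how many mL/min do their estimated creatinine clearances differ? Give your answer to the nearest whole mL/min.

87 mL/min

Patient A: CrCl = (140 − 42) × 58.4 / (72 × 2.6) = 5723.2 / 187.20 ≈ 30.6 mL/min
Patient B: CrCl = (140 − 29) × 115.5 / (72 × 1.51) = 12820.5 / 108.72 ≈ 117.9 mL/min
|30.6 − 117.9| = 87.3 mL/min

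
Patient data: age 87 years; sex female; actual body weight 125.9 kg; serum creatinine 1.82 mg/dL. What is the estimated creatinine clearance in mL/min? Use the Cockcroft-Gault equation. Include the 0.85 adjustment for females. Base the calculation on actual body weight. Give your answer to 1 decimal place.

43.3 mL/min

CrCl = (140 − 87) × 125.9 / (72 × 1.82) × 0.85 = 6672.7 / 131.04 × 0.85 ≈ 43.3 mL/min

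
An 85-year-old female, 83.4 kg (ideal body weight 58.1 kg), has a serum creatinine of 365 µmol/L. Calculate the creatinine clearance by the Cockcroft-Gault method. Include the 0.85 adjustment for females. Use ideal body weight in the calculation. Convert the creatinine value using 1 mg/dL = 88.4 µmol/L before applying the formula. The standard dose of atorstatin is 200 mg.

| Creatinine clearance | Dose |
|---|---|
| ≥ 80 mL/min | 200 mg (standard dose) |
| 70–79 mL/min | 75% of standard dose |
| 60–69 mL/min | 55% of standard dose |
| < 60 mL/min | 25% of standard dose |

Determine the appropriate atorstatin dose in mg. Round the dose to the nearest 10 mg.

SCr = 365 / 88.4 = 4.129 mg/dL
CrCl = (140 − 85) × 58.1 / (72 × 4.129) × 0.85 = 3195.5 / 297.29 × 0.85 ≈ 9.1 mL/min
CrCl ≈ 9 mL/min → bracket < 60 mL/min.
25% of 200 mg = 50 mg

50 mg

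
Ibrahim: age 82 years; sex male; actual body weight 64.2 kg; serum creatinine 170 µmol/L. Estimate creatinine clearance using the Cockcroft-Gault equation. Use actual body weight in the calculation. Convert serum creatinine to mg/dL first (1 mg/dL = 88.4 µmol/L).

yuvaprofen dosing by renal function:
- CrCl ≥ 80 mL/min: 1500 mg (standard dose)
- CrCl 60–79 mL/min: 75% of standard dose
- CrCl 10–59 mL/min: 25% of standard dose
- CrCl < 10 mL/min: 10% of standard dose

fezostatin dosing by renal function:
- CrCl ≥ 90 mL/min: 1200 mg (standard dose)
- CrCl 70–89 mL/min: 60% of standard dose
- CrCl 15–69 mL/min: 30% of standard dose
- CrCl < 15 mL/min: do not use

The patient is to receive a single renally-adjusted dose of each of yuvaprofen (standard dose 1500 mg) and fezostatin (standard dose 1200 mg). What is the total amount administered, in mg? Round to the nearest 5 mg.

735 mg

SCr = 170 / 88.4 = 1.923 mg/dL
CrCl = (140 − 82) × 64.2 / (72 × 1.923) = 3723.6 / 138.46 ≈ 26.9 mL/min
CrCl ≈ 27 mL/min.
yuvaprofen: 10–59 mL/min → 25% of 1500 mg = 375 mg.
fezostatin: 15–69 mL/min → 30% of 1200 mg = 360 mg.
Total = 375 + 360 = 735 mg.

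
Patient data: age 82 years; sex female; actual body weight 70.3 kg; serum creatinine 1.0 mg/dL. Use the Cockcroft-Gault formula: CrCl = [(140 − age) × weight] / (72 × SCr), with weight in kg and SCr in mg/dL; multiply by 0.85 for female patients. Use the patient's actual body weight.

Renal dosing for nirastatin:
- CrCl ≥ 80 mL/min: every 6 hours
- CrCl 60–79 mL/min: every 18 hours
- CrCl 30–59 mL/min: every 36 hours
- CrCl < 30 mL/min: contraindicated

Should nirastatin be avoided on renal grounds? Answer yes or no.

no

CrCl = (140 − 82) × 70.3 / (72 × 1) × 0.85 = 4077.4 / 72.00 × 0.85 ≈ 48.1 mL/min
CrCl ≈ 48 mL/min, which is ≥ 30 mL/min.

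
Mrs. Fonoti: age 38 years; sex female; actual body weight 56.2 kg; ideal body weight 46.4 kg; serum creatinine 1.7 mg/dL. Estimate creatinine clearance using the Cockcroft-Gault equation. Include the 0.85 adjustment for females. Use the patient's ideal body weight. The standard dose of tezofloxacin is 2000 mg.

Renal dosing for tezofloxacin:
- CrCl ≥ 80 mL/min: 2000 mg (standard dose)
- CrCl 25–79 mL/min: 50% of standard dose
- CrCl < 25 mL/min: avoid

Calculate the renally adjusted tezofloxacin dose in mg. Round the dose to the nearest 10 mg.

CrCl = (140 − 38) × 46.4 / (72 × 1.7) × 0.85 = 4732.8 / 122.40 × 0.85 ≈ 32.9 mL/min
CrCl ≈ 33 mL/min → bracket 25–79 mL/min.
50% of 2000 mg = 1000 mg

1000 mg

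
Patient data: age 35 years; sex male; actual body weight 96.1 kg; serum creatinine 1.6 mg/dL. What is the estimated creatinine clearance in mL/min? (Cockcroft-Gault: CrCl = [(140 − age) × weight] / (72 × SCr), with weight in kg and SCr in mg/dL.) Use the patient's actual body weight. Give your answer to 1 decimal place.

87.6 mL/min

CrCl = (140 − 35) × 96.1 / (72 × 1.6) = 10090.5 / 115.20 ≈ 87.6 mL/min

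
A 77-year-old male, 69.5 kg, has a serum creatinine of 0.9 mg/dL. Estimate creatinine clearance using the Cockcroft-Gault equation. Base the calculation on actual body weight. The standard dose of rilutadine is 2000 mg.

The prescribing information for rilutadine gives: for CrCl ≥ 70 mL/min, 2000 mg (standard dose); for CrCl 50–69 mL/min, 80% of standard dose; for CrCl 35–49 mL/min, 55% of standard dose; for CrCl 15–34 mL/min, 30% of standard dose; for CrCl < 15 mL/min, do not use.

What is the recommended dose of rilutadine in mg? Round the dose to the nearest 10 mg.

1600 mg

CrCl = (140 − 77) × 69.5 / (72 × 0.9) = 4378.5 / 64.80 ≈ 67.6 mL/min
CrCl ≈ 68 mL/min → bracket 50–69 mL/min.
80% of 2000 mg = 1600 mg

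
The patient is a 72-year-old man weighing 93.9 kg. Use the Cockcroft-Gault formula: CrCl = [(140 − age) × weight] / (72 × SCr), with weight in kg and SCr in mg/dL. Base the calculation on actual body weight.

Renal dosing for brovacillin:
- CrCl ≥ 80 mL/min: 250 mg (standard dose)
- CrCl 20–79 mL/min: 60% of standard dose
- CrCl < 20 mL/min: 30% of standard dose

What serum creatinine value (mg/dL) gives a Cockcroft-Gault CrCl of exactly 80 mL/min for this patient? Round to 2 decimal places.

Standard dose requires CrCl ≥ 80 mL/min.
Set (140 − 72) × 93.9 / (72 × SCr) = 80
SCr = (140 − 72) × 93.9 / (72 × 80) = 1.109 mg/dL

1.11 mg/dL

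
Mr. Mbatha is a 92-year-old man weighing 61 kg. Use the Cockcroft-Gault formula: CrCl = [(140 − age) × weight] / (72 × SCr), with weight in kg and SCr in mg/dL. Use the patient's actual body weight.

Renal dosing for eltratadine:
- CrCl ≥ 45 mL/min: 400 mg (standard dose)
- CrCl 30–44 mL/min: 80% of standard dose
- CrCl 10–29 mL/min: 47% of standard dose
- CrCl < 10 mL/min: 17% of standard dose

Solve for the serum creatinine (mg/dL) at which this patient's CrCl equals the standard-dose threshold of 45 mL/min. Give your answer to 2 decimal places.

Standard dose requires CrCl ≥ 45 mL/min.
Set (140 − 92) × 61 / (72 × SCr) = 45
SCr = (140 − 92) × 61 / (72 × 45) = 0.904 mg/dL

0.90 mg/dL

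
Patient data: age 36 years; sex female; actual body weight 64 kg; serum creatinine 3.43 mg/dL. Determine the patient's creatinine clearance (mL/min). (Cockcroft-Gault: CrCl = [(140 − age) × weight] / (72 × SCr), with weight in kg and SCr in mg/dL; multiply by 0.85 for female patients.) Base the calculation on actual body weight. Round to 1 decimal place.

22.9 mL/min

CrCl = (140 − 36) × 64 / (72 × 3.43) × 0.85 = 6656.0 / 246.96 × 0.85 ≈ 22.9 mL/min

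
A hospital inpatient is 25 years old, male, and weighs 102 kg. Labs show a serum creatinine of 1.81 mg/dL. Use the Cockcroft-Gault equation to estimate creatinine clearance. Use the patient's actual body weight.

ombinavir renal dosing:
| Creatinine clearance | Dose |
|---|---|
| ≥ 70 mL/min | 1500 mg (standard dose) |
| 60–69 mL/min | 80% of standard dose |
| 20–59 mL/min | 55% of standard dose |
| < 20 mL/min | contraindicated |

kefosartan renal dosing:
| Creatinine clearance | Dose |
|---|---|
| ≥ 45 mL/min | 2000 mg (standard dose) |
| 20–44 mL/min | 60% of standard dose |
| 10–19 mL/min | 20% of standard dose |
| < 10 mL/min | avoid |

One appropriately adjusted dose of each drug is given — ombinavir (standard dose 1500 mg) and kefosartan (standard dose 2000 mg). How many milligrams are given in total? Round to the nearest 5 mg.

3500 mg

CrCl = (140 − 25) × 102 / (72 × 1.81) = 11730.0 / 130.32 ≈ 90.0 mL/min
CrCl ≈ 90 mL/min.
ombinavir: ≥ 70 mL/min → 100% of 1500 mg = 1500 mg.
kefosartan: ≥ 45 mL/min → 100% of 2000 mg = 2000 mg.
Total = 1500 + 2000 = 3500 mg.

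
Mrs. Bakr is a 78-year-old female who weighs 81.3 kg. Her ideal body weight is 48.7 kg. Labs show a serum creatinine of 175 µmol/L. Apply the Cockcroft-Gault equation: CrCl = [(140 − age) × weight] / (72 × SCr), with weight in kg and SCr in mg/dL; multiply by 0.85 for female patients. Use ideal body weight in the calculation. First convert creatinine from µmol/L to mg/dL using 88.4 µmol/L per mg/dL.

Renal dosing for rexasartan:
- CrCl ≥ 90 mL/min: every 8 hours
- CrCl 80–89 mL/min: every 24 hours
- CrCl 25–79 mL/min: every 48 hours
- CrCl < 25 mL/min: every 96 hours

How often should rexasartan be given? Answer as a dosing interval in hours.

every 96 hours

SCr = 175 / 88.4 = 1.98 mg/dL
CrCl = (140 − 78) × 48.7 / (72 × 1.98) × 0.85 = 3019.4 / 142.56 × 0.85 ≈ 18.0 mL/min
CrCl ≈ 18 mL/min → bracket < 25 mL/min → every 96 hours.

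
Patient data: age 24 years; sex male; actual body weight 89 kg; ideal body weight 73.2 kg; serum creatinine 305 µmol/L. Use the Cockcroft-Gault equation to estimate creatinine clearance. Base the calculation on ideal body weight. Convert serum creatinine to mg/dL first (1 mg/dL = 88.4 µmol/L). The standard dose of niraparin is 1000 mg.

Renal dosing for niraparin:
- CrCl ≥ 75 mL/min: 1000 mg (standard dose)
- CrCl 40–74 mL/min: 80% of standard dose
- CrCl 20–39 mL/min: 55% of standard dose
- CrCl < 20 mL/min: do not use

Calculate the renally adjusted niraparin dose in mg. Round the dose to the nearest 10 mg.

SCr = 305 / 88.4 = 3.45 mg/dL
CrCl = (140 − 24) × 73.2 / (72 × 3.45) = 8491.2 / 248.40 ≈ 34.2 mL/min
CrCl ≈ 34 mL/min → bracket 20–39 mL/min.
55% of 1000 mg = 550 mg

550 mg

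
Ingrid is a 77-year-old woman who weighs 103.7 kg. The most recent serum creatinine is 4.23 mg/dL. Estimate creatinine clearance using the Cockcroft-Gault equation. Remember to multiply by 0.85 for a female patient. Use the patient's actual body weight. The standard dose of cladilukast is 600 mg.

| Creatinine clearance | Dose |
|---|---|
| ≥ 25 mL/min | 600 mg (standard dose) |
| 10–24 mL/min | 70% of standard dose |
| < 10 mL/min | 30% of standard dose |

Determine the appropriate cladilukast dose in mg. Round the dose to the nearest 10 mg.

CrCl = (140 − 77) × 103.7 / (72 × 4.23) × 0.85 = 6533.1 / 304.56 × 0.85 ≈ 18.2 mL/min
CrCl ≈ 18 mL/min → bracket 10–24 mL/min.
70% of 600 mg = 420 mg

420 mg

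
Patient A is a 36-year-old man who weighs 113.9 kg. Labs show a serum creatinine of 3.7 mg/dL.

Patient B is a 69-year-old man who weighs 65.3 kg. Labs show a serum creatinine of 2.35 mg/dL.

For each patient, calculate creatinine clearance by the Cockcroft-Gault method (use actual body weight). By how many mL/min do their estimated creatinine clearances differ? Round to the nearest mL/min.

17 mL/min

Patient A: CrCl = (140 − 36) × 113.9 / (72 × 3.7) = 11845.6 / 266.40 ≈ 44.5 mL/min
Patient B: CrCl = (140 − 69) × 65.3 / (72 × 2.35) = 4636.3 / 169.20 ≈ 27.4 mL/min
|44.5 − 27.4| = 17.1 mL/min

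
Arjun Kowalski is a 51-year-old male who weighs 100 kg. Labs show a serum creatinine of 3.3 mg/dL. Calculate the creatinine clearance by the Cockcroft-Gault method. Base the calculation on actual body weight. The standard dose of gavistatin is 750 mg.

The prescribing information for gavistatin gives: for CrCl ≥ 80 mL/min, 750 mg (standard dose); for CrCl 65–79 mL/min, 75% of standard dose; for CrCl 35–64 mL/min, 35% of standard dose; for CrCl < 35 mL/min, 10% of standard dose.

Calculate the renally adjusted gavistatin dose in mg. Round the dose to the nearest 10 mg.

260 mg

CrCl = (140 − 51) × 100 / (72 × 3.3) = 8900.0 / 237.60 ≈ 37.5 mL/min
CrCl ≈ 37 mL/min → bracket 35–64 mL/min.
35% of 750 mg = 262.5 mg → 260 mg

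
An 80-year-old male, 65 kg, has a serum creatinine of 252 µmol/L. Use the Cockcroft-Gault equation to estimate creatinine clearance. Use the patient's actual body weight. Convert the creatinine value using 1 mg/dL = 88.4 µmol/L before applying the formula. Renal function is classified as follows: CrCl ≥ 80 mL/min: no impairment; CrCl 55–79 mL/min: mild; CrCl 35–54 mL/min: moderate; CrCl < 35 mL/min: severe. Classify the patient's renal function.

severe

SCr = 252 / 88.4 = 2.851 mg/dL
CrCl = (140 − 80) × 65 / (72 × 2.851) = 3900.0 / 205.27 ≈ 19.0 mL/min
19 mL/min falls in the 'severe' range.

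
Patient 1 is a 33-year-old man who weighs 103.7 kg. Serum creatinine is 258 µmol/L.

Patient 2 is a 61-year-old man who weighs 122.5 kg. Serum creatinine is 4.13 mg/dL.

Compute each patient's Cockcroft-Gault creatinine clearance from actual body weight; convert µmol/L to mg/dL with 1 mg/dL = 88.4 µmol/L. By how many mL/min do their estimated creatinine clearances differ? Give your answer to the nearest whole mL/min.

20 mL/min

Patient 1: SCr = 258 / 88.4 = 2.919 mg/dL
Patient 1: CrCl = (140 − 33) × 103.7 / (72 × 2.919) = 11095.9 / 210.17 ≈ 52.8 mL/min
Patient 2: CrCl = (140 − 61) × 122.5 / (72 × 4.13) = 9677.5 / 297.36 ≈ 32.5 mL/min
|52.8 − 32.5| = 20.3 mL/min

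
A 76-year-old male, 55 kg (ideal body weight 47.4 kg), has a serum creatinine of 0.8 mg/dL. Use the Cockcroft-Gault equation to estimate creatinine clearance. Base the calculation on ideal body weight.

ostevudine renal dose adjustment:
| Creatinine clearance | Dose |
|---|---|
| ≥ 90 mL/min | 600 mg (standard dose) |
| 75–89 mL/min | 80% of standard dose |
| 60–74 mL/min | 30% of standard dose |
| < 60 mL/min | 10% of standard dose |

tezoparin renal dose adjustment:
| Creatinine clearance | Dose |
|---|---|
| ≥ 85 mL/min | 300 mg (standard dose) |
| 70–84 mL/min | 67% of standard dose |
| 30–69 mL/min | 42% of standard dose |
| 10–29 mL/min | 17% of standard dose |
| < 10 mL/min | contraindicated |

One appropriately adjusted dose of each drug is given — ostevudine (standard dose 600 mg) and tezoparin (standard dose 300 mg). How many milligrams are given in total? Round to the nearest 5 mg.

185 mg

CrCl = (140 − 76) × 47.4 / (72 × 0.8) = 3033.6 / 57.60 ≈ 52.7 mL/min
CrCl ≈ 53 mL/min.
ostevudine: < 60 mL/min → 10% of 600 mg = 60 mg.
tezoparin: 30–69 mL/min → 42% of 300 mg = 126 mg.
Total = 60 + 126 = 186 mg.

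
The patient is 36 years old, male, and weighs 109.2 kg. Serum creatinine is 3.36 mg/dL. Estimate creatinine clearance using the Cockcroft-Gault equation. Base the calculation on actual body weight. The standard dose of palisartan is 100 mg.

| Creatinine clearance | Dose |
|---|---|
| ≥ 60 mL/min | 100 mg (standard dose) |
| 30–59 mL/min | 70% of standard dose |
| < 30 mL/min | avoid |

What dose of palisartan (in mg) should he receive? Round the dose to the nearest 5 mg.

CrCl = (140 − 36) × 109.2 / (72 × 3.36) = 11356.8 / 241.92 ≈ 46.9 mL/min
CrCl ≈ 47 mL/min → bracket 30–59 mL/min.
70% of 100 mg = 70 mg

70 mg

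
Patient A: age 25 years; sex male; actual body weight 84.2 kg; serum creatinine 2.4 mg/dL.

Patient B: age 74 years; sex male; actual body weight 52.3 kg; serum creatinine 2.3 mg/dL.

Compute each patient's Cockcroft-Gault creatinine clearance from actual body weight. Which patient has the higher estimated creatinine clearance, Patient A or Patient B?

Patient A

Patient A: CrCl = (140 − 25) × 84.2 / (72 × 2.4) = 9683.0 / 172.80 ≈ 56.0 mL/min
Patient B: CrCl = (140 − 74) × 52.3 / (72 × 2.3) = 3451.8 / 165.60 ≈ 20.8 mL/min
56.0 vs 20.8 mL/min → Patient A is higher.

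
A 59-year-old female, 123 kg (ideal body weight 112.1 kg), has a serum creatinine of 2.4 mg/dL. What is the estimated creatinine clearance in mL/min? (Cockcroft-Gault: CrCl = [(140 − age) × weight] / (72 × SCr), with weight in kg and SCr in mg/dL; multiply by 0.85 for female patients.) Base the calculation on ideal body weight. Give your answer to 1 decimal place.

44.7 mL/min

CrCl = (140 − 59) × 112.1 / (72 × 2.4) × 0.85 = 9080.1 / 172.80 × 0.85 ≈ 44.7 mL/min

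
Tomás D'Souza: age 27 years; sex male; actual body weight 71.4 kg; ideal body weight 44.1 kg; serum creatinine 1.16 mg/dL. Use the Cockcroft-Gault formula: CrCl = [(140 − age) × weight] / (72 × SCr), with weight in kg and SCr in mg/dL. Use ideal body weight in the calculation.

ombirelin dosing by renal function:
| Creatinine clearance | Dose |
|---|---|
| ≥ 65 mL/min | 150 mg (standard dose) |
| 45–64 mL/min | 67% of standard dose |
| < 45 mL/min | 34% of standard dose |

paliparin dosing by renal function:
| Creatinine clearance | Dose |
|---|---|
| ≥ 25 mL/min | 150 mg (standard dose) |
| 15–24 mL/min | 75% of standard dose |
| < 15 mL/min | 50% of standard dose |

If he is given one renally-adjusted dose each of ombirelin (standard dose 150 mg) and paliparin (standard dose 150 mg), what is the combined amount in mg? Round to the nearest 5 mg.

CrCl = (140 − 27) × 44.1 / (72 × 1.16) = 4983.3 / 83.52 ≈ 59.7 mL/min
CrCl ≈ 60 mL/min.
ombirelin: 45–64 mL/min → 67% of 150 mg = 100.5 mg.
paliparin: ≥ 25 mL/min → 100% of 150 mg = 150 mg.
Total = 100.5 + 150 = 250.5 mg.

250 mg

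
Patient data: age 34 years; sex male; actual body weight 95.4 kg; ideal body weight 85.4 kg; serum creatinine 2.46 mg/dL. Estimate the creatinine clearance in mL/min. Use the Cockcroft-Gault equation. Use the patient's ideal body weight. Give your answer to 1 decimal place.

51.1 mL/min

CrCl = (140 − 34) × 85.4 / (72 × 2.46) = 9052.4 / 177.12 ≈ 51.1 mL/min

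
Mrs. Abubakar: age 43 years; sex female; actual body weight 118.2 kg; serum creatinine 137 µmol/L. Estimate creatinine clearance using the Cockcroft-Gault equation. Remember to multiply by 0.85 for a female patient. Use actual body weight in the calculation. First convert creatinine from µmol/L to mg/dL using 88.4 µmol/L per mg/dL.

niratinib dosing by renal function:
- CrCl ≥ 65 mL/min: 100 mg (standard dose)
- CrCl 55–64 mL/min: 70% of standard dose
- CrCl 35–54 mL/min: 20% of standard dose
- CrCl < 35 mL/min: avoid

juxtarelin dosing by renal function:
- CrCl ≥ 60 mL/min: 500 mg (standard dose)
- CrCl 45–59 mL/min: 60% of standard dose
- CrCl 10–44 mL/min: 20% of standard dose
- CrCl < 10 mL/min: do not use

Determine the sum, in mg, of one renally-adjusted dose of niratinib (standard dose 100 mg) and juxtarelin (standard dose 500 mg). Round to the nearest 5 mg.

SCr = 137 / 88.4 = 1.55 mg/dL
CrCl = (140 − 43) × 118.2 / (72 × 1.55) × 0.85 = 11465.4 / 111.60 × 0.85 ≈ 87.3 mL/min
CrCl ≈ 87 mL/min.
niratinib: ≥ 65 mL/min → 100% of 100 mg = 100 mg.
juxtarelin: ≥ 60 mL/min → 100% of 500 mg = 500 mg.
Total = 100 + 500 = 600 mg.

600 mg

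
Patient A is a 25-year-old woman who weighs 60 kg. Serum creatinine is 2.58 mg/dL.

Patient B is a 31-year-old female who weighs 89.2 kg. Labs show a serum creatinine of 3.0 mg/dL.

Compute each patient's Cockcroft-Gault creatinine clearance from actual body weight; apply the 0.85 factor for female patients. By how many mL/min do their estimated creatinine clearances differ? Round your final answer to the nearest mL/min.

Patient A: CrCl = (140 − 25) × 60 / (72 × 2.58) × 0.85 = 6900.0 / 185.76 × 0.85 ≈ 31.6 mL/min
Patient B: CrCl = (140 − 31) × 89.2 / (72 × 3) × 0.85 = 9722.8 / 216.00 × 0.85 ≈ 38.3 mL/min
|31.6 − 38.3| = 6.7 mL/min

7 mL/min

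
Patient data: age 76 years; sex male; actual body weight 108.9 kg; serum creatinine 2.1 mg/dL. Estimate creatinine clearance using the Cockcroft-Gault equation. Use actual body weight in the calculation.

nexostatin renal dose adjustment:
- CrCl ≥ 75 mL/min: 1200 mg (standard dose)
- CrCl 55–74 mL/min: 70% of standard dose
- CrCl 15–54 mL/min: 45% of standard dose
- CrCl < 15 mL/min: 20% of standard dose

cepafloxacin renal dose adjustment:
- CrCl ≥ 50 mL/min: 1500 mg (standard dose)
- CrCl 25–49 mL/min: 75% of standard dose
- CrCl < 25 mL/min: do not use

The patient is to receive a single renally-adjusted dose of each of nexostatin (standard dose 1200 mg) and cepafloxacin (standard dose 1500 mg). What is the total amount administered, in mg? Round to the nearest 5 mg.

1665 mg

CrCl = (140 − 76) × 108.9 / (72 × 2.1) = 6969.6 / 151.20 ≈ 46.1 mL/min
CrCl ≈ 46 mL/min.
nexostatin: 15–54 mL/min → 45% of 1200 mg = 540 mg.
cepafloxacin: 25–49 mL/min → 75% of 1500 mg = 1125 mg.
Total = 540 + 1125 = 1665 mg.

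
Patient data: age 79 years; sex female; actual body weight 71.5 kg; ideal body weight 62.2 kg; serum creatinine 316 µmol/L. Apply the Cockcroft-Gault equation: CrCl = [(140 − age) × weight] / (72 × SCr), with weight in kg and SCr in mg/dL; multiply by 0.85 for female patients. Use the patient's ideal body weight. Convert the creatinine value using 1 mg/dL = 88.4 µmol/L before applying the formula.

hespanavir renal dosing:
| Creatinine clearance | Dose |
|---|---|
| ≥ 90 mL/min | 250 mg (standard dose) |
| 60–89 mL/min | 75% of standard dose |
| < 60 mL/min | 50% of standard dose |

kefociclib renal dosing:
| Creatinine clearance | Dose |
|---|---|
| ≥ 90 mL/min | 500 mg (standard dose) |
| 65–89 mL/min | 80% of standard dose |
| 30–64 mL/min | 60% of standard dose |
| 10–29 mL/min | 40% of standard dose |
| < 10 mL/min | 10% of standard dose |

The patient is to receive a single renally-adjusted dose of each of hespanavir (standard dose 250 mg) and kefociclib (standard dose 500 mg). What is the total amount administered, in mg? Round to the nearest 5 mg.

SCr = 316 / 88.4 = 3.575 mg/dL
CrCl = (140 − 79) × 62.2 / (72 × 3.575) × 0.85 = 3794.2 / 257.40 × 0.85 ≈ 12.5 mL/min
CrCl ≈ 13 mL/min.
hespanavir: < 60 mL/min → 50% of 250 mg = 125 mg.
kefociclib: 10–29 mL/min → 40% of 500 mg = 200 mg.
Total = 125 + 200 = 325 mg.

325 mg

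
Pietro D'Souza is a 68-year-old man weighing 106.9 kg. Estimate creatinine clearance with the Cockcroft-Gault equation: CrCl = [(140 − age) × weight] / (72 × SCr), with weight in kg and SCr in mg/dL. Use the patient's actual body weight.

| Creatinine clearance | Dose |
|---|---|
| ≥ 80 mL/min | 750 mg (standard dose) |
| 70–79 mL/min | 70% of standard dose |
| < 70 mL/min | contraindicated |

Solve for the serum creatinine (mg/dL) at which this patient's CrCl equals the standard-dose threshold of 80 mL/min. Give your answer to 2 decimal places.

1.34 mg/dL

Standard dose requires CrCl ≥ 80 mL/min.
Set (140 − 68) × 106.9 / (72 × SCr) = 80
SCr = (140 − 68) × 106.9 / (72 × 80) = 1.336 mg/dL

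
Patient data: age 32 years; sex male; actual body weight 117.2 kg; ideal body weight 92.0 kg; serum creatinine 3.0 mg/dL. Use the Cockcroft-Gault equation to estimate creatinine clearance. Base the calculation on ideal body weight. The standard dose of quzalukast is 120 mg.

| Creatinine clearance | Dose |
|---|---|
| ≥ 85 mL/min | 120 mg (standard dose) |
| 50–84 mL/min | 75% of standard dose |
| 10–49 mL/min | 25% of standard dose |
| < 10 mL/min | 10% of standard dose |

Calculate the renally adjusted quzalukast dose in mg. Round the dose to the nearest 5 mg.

30 mg

CrCl = (140 − 32) × 92 / (72 × 3) = 9936.0 / 216.00 ≈ 46.0 mL/min
CrCl ≈ 46 mL/min → bracket 10–49 mL/min.
25% of 120 mg = 30 mg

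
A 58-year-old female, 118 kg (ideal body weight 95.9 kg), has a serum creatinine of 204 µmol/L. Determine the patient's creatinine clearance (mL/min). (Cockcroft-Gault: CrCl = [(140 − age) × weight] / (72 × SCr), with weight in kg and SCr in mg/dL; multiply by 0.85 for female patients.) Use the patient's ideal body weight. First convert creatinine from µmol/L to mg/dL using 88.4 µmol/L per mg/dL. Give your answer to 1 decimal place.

SCr = 204 / 88.4 = 2.308 mg/dL
CrCl = (140 − 58) × 95.9 / (72 × 2.308) × 0.85 = 7863.8 / 166.18 × 0.85 ≈ 40.2 mL/min

40.2 mL/min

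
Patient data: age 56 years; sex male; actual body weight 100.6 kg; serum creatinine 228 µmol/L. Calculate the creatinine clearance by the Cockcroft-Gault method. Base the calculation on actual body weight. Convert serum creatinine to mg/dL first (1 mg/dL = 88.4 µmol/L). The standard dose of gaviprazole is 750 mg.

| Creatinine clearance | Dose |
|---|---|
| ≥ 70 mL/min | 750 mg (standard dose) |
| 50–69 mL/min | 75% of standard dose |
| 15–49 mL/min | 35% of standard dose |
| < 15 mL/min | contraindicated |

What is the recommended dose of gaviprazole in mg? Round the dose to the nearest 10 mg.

260 mg

SCr = 228 / 88.4 = 2.579 mg/dL
CrCl = (140 − 56) × 100.6 / (72 × 2.579) = 8450.4 / 185.69 ≈ 45.5 mL/min
CrCl ≈ 46 mL/min → bracket 15–49 mL/min.
35% of 750 mg = 262.5 mg → 260 mg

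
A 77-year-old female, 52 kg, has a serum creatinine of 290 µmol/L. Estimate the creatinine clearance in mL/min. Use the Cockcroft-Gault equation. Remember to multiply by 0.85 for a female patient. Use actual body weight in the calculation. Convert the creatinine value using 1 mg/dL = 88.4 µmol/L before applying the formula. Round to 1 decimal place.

SCr = 290 / 88.4 = 3.281 mg/dL
CrCl = (140 − 77) × 52 / (72 × 3.281) × 0.85 = 3276.0 / 236.23 × 0.85 ≈ 11.8 mL/min

11.8 mL/min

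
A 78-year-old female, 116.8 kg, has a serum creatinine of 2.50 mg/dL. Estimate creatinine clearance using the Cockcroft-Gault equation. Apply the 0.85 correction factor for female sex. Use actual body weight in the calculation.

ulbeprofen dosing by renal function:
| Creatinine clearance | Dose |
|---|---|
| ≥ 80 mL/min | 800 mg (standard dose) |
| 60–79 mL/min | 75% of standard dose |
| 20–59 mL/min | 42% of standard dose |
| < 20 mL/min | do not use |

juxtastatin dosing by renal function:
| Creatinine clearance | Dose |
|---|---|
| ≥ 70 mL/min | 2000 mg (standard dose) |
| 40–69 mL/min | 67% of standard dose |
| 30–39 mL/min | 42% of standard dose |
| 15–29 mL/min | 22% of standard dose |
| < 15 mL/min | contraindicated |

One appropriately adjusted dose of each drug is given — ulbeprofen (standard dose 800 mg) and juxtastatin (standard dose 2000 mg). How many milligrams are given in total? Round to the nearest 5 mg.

CrCl = (140 − 78) × 116.8 / (72 × 2.5) × 0.85 = 7241.6 / 180.00 × 0.85 ≈ 34.2 mL/min
CrCl ≈ 34 mL/min.
ulbeprofen: 20–59 mL/min → 42% of 800 mg = 336 mg.
juxtastatin: 30–39 mL/min → 42% of 2000 mg = 840 mg.
Total = 336 + 840 = 1176 mg.

1175 mg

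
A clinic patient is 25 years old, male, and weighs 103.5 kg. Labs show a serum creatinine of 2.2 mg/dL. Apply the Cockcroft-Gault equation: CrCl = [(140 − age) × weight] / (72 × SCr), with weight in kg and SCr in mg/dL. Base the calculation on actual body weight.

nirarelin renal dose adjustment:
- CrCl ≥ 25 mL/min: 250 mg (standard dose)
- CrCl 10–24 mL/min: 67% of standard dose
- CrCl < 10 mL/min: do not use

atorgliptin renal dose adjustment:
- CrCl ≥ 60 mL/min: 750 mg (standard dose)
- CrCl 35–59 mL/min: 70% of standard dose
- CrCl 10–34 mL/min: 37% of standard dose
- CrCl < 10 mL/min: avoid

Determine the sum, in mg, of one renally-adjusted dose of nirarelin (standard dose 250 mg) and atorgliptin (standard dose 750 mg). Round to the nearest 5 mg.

1000 mg

CrCl = (140 − 25) × 103.5 / (72 × 2.2) = 11902.5 / 158.40 ≈ 75.1 mL/min
CrCl ≈ 75 mL/min.
nirarelin: ≥ 25 mL/min → 100% of 250 mg = 250 mg.
atorgliptin: ≥ 60 mL/min → 100% of 750 mg = 750 mg.
Total = 250 + 750 = 1000 mg.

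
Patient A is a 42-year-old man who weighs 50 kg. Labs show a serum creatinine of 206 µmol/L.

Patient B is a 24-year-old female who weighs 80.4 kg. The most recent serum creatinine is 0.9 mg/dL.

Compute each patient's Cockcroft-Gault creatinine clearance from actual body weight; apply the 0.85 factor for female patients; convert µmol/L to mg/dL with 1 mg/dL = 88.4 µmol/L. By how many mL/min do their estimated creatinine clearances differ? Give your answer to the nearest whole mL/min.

93 mL/min

Patient A: SCr = 206 / 88.4 = 2.33 mg/dL
Patient A: CrCl = (140 − 42) × 50 / (72 × 2.33) = 4900.0 / 167.76 ≈ 29.2 mL/min
Patient B: CrCl = (140 − 24) × 80.4 / (72 × 0.9) × 0.85 = 9326.4 / 64.80 × 0.85 ≈ 122.3 mL/min
|29.2 − 122.3| = 93.1 mL/min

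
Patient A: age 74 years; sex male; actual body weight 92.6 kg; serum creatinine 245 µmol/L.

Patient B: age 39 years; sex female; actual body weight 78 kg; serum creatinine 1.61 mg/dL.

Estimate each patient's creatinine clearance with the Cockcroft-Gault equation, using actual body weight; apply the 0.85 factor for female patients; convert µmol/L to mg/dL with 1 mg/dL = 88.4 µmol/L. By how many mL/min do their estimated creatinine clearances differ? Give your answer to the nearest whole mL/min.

Patient A: SCr = 245 / 88.4 = 2.771 mg/dL
Patient A: CrCl = (140 − 74) × 92.6 / (72 × 2.771) = 6111.6 / 199.51 ≈ 30.6 mL/min
Patient B: CrCl = (140 − 39) × 78 / (72 × 1.61) × 0.85 = 7878.0 / 115.92 × 0.85 ≈ 57.8 mL/min
|30.6 − 57.8| = 27.2 mL/min

27 mL/min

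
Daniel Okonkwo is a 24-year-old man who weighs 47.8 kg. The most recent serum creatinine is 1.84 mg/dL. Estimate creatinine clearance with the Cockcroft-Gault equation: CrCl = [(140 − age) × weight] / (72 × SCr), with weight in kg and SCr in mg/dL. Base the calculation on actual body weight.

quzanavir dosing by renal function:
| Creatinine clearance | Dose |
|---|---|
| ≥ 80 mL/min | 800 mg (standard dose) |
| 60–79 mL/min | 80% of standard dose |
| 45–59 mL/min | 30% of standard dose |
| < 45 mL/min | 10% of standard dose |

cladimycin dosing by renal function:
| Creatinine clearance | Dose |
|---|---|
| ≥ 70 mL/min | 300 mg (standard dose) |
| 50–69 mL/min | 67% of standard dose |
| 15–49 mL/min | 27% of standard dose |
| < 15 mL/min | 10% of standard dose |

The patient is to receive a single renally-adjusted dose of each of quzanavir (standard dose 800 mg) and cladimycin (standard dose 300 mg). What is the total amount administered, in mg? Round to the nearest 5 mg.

CrCl = (140 − 24) × 47.8 / (72 × 1.84) = 5544.8 / 132.48 ≈ 41.9 mL/min
CrCl ≈ 42 mL/min.
quzanavir: < 45 mL/min → 10% of 800 mg = 80 mg.
cladimycin: 15–49 mL/min → 27% of 300 mg = 81 mg.
Total = 80 + 81 = 161 mg.

160 mg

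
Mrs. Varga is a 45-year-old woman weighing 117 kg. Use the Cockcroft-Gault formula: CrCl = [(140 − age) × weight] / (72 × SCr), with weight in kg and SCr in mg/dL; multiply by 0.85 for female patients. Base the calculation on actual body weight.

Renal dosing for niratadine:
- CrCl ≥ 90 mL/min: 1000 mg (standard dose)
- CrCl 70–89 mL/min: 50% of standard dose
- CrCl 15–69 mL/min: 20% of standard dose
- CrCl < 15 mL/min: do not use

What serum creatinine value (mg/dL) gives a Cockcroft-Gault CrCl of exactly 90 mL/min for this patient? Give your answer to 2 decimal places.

Standard dose requires CrCl ≥ 90 mL/min.
Set (140 − 45) × 117 × 0.85 / (72 × SCr) = 90
SCr = (140 − 45) × 117 × 0.85 / (72 × 90) = 1.458 mg/dL

1.46 mg/dL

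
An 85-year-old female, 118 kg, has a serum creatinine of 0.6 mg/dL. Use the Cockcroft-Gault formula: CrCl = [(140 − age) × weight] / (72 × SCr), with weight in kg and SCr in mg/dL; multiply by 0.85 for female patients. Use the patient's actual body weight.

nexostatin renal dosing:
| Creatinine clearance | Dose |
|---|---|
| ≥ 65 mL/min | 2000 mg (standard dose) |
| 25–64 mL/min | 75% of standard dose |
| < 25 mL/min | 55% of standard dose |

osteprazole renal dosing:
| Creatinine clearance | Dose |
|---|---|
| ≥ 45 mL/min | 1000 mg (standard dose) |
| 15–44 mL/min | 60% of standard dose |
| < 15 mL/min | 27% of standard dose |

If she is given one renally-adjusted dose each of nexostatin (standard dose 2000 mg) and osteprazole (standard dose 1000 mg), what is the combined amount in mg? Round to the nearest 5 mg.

CrCl = (140 − 85) × 118 / (72 × 0.6) × 0.85 = 6490.0 / 43.20 × 0.85 ≈ 127.7 mL/min
CrCl ≈ 128 mL/min.
nexostatin: ≥ 65 mL/min → 100% of 2000 mg = 2000 mg.
osteprazole: ≥ 45 mL/min → 100% of 1000 mg = 1000 mg.
Total = 2000 + 1000 = 3000 mg.

3000 mg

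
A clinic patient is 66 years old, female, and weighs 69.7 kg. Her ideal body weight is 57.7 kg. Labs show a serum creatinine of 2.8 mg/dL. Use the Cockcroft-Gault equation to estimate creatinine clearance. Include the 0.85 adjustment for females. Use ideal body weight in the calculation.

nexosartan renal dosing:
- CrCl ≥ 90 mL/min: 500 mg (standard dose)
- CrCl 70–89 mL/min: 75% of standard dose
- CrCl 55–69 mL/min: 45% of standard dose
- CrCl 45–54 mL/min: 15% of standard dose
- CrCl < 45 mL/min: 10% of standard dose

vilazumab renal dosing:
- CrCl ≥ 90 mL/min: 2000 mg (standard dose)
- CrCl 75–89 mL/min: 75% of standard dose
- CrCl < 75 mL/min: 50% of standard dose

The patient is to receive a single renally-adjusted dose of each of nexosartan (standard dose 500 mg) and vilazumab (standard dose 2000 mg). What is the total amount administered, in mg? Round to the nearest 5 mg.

1050 mg

CrCl = (140 − 66) × 57.7 / (72 × 2.8) × 0.85 = 4269.8 / 201.60 × 0.85 ≈ 18.0 mL/min
CrCl ≈ 18 mL/min.
nexosartan: < 45 mL/min → 10% of 500 mg = 50 mg.
vilazumab: < 75 mL/min → 50% of 2000 mg = 1000 mg.
Total = 50 + 1000 = 1050 mg.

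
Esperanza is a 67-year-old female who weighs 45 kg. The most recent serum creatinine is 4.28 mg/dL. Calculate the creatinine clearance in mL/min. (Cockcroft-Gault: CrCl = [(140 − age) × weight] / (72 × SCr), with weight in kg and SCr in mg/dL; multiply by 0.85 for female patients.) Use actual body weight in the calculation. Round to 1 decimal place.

CrCl = (140 − 67) × 45 / (72 × 4.28) × 0.85 = 3285.0 / 308.16 × 0.85 ≈ 9.1 mL/min

9.1 mL/min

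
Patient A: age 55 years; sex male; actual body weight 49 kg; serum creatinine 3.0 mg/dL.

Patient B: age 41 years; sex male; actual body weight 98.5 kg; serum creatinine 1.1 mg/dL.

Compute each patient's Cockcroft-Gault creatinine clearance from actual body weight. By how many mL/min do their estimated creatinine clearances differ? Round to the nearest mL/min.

Patient A: CrCl = (140 − 55) × 49 / (72 × 3) = 4165.0 / 216.00 ≈ 19.3 mL/min
Patient B: CrCl = (140 − 41) × 98.5 / (72 × 1.1) = 9751.5 / 79.20 ≈ 123.1 mL/min
|19.3 − 123.1| = 103.8 mL/min

104 mL/min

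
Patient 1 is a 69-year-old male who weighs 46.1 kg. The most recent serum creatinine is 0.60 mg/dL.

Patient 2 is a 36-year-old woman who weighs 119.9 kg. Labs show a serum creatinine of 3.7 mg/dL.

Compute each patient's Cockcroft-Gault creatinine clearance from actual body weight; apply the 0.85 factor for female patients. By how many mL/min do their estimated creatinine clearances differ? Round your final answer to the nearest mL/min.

Patient 1: CrCl = (140 − 69) × 46.1 / (72 × 0.6) = 3273.1 / 43.20 ≈ 75.8 mL/min
Patient 2: CrCl = (140 − 36) × 119.9 / (72 × 3.7) × 0.85 = 12469.6 / 266.40 × 0.85 ≈ 39.8 mL/min
|75.8 − 39.8| = 36.0 mL/min

36 mL/min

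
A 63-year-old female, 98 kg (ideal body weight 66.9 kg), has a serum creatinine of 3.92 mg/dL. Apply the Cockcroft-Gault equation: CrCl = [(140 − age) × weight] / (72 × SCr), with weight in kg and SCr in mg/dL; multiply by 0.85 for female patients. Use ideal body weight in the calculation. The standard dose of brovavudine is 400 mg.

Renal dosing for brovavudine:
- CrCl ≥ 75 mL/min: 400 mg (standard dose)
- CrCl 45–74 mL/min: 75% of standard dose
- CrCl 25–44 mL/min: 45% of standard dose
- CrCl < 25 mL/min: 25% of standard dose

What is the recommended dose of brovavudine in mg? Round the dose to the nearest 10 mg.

CrCl = (140 − 63) × 66.9 / (72 × 3.92) × 0.85 = 5151.3 / 282.24 × 0.85 ≈ 15.5 mL/min
CrCl ≈ 16 mL/min → bracket < 25 mL/min.
25% of 400 mg = 100 mg

100 mg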